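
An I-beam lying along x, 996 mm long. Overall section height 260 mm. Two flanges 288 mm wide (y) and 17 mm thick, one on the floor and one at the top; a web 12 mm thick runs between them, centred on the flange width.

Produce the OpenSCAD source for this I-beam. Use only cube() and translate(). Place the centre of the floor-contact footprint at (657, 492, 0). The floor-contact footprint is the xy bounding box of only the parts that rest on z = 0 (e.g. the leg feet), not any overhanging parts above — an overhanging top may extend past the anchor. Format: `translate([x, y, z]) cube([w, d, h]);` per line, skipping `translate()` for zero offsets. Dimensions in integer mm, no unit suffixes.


translate([159, 348, 0]) cube([996, 288, 17]);
translate([159, 486, 17]) cube([996, 12, 226]);
translate([159, 348, 243]) cube([996, 288, 17]);


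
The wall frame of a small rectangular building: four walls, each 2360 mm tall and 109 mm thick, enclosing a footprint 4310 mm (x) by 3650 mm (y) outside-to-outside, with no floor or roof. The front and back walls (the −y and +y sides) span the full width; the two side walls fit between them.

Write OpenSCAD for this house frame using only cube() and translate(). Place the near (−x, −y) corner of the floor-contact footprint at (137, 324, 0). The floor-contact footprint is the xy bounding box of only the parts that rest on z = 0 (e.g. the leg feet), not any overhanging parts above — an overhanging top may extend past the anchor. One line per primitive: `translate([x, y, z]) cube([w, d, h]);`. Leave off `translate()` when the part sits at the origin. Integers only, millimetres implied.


translate([137, 324, 0]) cube([4310, 109, 2360]);
translate([137, 3865, 0]) cube([4310, 109, 2360]);
translate([137, 433, 0]) cube([109, 3432, 2360]);
translate([4338, 433, 0]) cube([109, 3432, 2360]);


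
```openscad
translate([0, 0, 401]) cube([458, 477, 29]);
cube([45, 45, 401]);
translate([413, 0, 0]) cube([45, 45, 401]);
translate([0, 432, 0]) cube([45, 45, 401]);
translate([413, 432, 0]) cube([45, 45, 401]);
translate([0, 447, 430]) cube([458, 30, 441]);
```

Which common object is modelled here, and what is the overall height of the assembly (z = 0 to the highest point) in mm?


A chair. The overall height is 871 mm.

A slab on four corner posts with a tall panel at the back — a chair. The seat slab sits at z = 401 with thickness 29, and the 441 mm backrest starts at the seat top, so the overall height is 401 + 29 + 441 = 871 mm.


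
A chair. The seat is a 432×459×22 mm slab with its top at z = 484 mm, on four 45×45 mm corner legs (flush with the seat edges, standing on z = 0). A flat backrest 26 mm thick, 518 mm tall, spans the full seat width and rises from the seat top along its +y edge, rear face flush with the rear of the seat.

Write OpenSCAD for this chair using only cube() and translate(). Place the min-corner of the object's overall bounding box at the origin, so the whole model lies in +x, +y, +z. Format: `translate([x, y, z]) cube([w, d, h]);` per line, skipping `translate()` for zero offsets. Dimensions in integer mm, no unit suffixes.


translate([0, 0, 462]) cube([432, 459, 22]);
cube([45, 45, 462]);
translate([387, 0, 0]) cube([45, 45, 462]);
translate([0, 414, 0]) cube([45, 45, 462]);
translate([387, 414, 0]) cube([45, 45, 462]);
translate([0, 433, 484]) cube([432, 26, 518]);


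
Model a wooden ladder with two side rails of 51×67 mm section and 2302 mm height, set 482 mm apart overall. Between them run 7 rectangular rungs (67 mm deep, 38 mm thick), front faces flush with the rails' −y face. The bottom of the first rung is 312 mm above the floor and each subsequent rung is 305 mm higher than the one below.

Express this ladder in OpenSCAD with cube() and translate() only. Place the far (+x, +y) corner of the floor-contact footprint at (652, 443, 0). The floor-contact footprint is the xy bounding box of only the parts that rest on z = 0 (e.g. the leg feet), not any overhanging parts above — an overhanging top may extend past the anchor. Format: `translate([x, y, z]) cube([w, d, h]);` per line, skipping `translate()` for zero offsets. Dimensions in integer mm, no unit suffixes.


translate([170, 376, 0]) cube([51, 67, 2302]);
translate([601, 376, 0]) cube([51, 67, 2302]);
translate([221, 376, 312]) cube([380, 67, 38]);
translate([221, 376, 617]) cube([380, 67, 38]);
translate([221, 376, 922]) cube([380, 67, 38]);
translate([221, 376, 1227]) cube([380, 67, 38]);
translate([221, 376, 1532]) cube([380, 67, 38]);
translate([221, 376, 1837]) cube([380, 67, 38]);
translate([221, 376, 2142]) cube([380, 67, 38]);


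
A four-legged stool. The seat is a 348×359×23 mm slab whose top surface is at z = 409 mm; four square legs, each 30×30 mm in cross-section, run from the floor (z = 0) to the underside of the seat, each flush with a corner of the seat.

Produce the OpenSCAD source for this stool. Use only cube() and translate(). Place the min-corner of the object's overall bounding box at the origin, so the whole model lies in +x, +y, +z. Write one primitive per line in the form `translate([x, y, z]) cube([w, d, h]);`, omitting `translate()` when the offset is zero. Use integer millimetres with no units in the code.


translate([0, 0, 386]) cube([348, 359, 23]);
cube([30, 30, 386]);
translate([318, 0, 0]) cube([30, 30, 386]);
translate([0, 329, 0]) cube([30, 30, 386]);
translate([318, 329, 0]) cube([30, 30, 386]);


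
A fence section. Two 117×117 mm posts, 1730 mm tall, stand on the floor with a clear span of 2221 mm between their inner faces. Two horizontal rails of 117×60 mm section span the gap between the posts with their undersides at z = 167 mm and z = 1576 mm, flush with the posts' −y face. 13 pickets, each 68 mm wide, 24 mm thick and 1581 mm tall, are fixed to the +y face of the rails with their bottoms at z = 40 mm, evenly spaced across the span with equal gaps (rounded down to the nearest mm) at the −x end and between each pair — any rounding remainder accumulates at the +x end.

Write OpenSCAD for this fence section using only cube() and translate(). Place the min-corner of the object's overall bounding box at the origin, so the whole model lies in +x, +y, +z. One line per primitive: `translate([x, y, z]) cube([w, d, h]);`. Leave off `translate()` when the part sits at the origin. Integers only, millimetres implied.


cube([117, 117, 1730]);
translate([2338, 0, 0]) cube([117, 117, 1730]);
translate([117, 0, 167]) cube([2221, 117, 60]);
translate([117, 0, 1576]) cube([2221, 117, 60]);
translate([212, 117, 40]) cube([68, 24, 1581]);
translate([375, 117, 40]) cube([68, 24, 1581]);
translate([538, 117, 40]) cube([68, 24, 1581]);
translate([701, 117, 40]) cube([68, 24, 1581]);
translate([864, 117, 40]) cube([68, 24, 1581]);
translate([1027, 117, 40]) cube([68, 24, 1581]);
translate([1190, 117, 40]) cube([68, 24, 1581]);
translate([1353, 117, 40]) cube([68, 24, 1581]);
translate([1516, 117, 40]) cube([68, 24, 1581]);
translate([1679, 117, 40]) cube([68, 24, 1581]);
translate([1842, 117, 40]) cube([68, 24, 1581]);
translate([2005, 117, 40]) cube([68, 24, 1581]);
translate([2168, 117, 40]) cube([68, 24, 1581]);


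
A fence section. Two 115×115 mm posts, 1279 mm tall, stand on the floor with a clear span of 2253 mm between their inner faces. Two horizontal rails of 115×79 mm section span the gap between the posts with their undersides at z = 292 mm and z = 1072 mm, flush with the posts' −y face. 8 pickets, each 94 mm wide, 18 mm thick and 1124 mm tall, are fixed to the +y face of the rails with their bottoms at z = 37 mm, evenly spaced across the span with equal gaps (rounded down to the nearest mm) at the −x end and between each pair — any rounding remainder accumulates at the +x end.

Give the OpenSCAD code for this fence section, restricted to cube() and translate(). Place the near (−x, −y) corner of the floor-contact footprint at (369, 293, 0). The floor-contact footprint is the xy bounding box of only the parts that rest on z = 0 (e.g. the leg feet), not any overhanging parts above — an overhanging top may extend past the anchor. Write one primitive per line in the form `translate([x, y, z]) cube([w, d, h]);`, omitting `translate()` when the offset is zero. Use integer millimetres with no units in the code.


translate([369, 293, 0]) cube([115, 115, 1279]);
translate([2737, 293, 0]) cube([115, 115, 1279]);
translate([484, 293, 292]) cube([2253, 115, 79]);
translate([484, 293, 1072]) cube([2253, 115, 79]);
translate([650, 408, 37]) cube([94, 18, 1124]);
translate([910, 408, 37]) cube([94, 18, 1124]);
translate([1170, 408, 37]) cube([94, 18, 1124]);
translate([1430, 408, 37]) cube([94, 18, 1124]);
translate([1690, 408, 37]) cube([94, 18, 1124]);
translate([1950, 408, 37]) cube([94, 18, 1124]);
translate([2210, 408, 37]) cube([94, 18, 1124]);
translate([2470, 408, 37]) cube([94, 18, 1124]);


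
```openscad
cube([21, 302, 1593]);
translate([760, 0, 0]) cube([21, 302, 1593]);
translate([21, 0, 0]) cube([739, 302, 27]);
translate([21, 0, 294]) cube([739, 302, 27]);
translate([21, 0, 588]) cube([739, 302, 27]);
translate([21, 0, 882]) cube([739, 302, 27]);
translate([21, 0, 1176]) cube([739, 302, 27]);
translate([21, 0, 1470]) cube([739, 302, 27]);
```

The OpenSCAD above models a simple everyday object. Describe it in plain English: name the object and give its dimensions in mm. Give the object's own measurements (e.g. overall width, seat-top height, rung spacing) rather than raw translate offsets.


An open bookshelf. Two side panels, each 21 mm thick, 302 mm deep and 1593 mm tall, stand 781 mm apart (outside-to-outside). Between them sit 6 shelves, each 27 mm thick and 302 mm deep, spanning the full gap between the sides. The bottom shelf rests on the floor (its underside at z = 0) and the clear gap between one shelf's top and the next shelf's underside is 267 mm.


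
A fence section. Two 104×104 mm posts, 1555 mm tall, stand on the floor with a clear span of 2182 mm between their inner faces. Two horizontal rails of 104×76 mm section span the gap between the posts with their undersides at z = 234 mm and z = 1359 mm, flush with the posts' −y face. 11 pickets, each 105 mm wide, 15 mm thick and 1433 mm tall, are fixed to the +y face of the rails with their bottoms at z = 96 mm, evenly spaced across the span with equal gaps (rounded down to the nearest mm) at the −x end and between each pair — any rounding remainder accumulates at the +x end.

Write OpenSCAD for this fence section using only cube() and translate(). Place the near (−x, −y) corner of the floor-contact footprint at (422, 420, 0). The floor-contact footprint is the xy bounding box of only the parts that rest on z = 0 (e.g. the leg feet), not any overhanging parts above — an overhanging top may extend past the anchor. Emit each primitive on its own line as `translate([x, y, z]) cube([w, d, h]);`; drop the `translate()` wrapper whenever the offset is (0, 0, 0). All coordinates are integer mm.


translate([422, 420, 0]) cube([104, 104, 1555]);
translate([2708, 420, 0]) cube([104, 104, 1555]);
translate([526, 420, 234]) cube([2182, 104, 76]);
translate([526, 420, 1359]) cube([2182, 104, 76]);
translate([611, 524, 96]) cube([105, 15, 1433]);
translate([801, 524, 96]) cube([105, 15, 1433]);
translate([991, 524, 96]) cube([105, 15, 1433]);
translate([1181, 524, 96]) cube([105, 15, 1433]);
translate([1371, 524, 96]) cube([105, 15, 1433]);
translate([1561, 524, 96]) cube([105, 15, 1433]);
translate([1751, 524, 96]) cube([105, 15, 1433]);
translate([1941, 524, 96]) cube([105, 15, 1433]);
translate([2131, 524, 96]) cube([105, 15, 1433]);
translate([2321, 524, 96]) cube([105, 15, 1433]);
translate([2511, 524, 96]) cube([105, 15, 1433]);


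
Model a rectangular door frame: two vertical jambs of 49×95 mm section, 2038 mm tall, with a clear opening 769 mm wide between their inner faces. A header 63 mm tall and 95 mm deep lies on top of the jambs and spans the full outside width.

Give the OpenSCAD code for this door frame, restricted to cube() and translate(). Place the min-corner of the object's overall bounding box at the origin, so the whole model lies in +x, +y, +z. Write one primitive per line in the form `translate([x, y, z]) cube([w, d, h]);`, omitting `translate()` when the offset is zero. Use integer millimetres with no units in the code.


cube([49, 95, 2038]);
translate([818, 0, 0]) cube([49, 95, 2038]);
translate([0, 0, 2038]) cube([867, 95, 63]);


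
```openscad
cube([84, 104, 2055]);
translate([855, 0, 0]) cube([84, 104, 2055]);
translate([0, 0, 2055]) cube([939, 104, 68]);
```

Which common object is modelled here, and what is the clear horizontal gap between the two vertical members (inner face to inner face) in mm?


A door frame. The clear opening width is 771 mm.

Two 2055 mm tall posts with a header on top — a door frame. The left jamb is 84 mm wide at x = 0; the right jamb starts at x = 855. The clear opening is 855 − 84 = 771 mm.


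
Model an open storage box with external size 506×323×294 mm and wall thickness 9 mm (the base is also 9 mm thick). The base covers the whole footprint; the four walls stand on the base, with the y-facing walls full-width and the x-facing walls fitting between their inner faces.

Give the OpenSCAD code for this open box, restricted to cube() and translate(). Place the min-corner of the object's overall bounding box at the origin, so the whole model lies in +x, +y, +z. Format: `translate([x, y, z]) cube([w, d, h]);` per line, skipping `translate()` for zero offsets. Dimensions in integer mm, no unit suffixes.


cube([506, 323, 9]);
translate([0, 0, 9]) cube([506, 9, 285]);
translate([0, 314, 9]) cube([506, 9, 285]);
translate([0, 9, 9]) cube([9, 305, 285]);
translate([497, 9, 9]) cube([9, 305, 285]);


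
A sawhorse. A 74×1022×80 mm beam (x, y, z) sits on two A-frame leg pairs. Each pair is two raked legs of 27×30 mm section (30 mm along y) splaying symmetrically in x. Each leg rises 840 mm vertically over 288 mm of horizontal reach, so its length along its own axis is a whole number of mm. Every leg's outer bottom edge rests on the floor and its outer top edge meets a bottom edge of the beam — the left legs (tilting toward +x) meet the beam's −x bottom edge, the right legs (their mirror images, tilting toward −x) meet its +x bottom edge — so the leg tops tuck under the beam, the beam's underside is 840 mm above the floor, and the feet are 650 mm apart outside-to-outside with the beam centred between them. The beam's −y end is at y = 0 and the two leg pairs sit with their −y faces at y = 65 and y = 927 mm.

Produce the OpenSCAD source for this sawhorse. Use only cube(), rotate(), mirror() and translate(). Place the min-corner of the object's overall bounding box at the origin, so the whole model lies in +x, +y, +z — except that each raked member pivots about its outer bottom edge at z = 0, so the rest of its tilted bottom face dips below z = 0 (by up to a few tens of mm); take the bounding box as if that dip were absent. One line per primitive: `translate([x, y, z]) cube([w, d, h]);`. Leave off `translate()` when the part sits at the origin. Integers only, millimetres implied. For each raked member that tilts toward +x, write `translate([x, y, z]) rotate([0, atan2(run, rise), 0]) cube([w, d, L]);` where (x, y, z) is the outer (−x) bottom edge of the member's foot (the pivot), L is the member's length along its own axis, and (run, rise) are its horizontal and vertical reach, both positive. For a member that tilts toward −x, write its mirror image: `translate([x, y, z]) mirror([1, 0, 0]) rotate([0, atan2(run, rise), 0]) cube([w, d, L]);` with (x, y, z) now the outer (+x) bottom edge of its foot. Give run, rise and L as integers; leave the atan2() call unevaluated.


translate([288, 0, 840]) cube([74, 1022, 80]);
translate([0, 65, 0]) rotate([0, atan2(288, 840), 0]) cube([27, 30, 888]);
translate([650, 65, 0]) mirror([1, 0, 0]) rotate([0, atan2(288, 840), 0]) cube([27, 30, 888]);
translate([0, 927, 0]) rotate([0, atan2(288, 840), 0]) cube([27, 30, 888]);
translate([650, 927, 0]) mirror([1, 0, 0]) rotate([0, atan2(288, 840), 0]) cube([27, 30, 888]);


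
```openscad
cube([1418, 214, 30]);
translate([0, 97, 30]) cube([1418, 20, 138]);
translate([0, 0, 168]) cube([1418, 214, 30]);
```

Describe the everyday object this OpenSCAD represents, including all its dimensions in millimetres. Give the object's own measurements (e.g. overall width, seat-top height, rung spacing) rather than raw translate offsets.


An I-beam lying along x, 1418 mm long. Overall section height 198 mm. Two flanges 214 mm wide (y) and 30 mm thick, one on the floor and one at the top; a web 20 mm thick runs between them, centred on the flange width.


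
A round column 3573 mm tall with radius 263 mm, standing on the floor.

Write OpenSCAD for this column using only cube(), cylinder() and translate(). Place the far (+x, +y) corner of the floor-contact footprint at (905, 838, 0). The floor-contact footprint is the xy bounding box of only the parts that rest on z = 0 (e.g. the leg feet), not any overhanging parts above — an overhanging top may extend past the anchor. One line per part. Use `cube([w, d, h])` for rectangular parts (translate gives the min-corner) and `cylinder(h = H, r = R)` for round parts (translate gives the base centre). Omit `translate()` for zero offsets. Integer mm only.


translate([642, 575, 0]) cylinder(h = 3573, r = 263);


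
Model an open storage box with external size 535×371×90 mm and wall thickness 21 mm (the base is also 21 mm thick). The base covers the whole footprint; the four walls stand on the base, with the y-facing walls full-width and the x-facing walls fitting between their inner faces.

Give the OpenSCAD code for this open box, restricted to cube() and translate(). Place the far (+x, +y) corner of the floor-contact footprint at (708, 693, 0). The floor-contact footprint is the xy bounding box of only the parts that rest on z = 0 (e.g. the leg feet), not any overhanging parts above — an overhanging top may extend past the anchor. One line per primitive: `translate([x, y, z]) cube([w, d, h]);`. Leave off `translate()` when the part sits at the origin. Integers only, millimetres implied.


translate([173, 322, 0]) cube([535, 371, 21]);
translate([173, 322, 21]) cube([535, 21, 69]);
translate([173, 672, 21]) cube([535, 21, 69]);
translate([173, 343, 21]) cube([21, 329, 69]);
translate([687, 343, 21]) cube([21, 329, 69]);


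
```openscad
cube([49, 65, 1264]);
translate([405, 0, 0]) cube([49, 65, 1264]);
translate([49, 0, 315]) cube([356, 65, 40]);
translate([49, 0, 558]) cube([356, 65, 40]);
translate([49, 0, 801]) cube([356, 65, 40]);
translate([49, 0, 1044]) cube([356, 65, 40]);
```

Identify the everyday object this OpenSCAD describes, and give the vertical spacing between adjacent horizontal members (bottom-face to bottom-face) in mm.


A ladder. The rung spacing is 243 mm.

Two tall 49×65 posts with 4 short bars between them — a ladder. Adjacent rungs sit at z = 315 and z = 558, so the spacing is 558 − 315 = 243 mm.


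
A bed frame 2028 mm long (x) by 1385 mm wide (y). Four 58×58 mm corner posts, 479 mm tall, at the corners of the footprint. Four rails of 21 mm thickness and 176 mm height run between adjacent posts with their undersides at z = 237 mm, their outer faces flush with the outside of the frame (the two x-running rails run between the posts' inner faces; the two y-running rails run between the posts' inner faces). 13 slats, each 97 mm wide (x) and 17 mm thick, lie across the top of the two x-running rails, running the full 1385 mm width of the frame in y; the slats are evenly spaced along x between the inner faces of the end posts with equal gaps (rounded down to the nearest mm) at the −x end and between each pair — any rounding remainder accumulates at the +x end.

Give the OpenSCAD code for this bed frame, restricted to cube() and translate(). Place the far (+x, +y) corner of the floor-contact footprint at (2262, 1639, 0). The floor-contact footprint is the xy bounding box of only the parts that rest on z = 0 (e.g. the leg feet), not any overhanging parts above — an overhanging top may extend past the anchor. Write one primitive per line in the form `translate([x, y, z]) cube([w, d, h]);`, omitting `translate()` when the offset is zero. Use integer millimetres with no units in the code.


translate([234, 254, 0]) cube([58, 58, 479]);
translate([234, 1581, 0]) cube([58, 58, 479]);
translate([2204, 254, 0]) cube([58, 58, 479]);
translate([2204, 1581, 0]) cube([58, 58, 479]);
translate([292, 254, 237]) cube([1912, 21, 176]);
translate([292, 1618, 237]) cube([1912, 21, 176]);
translate([234, 312, 237]) cube([21, 1269, 176]);
translate([2241, 312, 237]) cube([21, 1269, 176]);
translate([338, 254, 413]) cube([97, 1385, 17]);
translate([481, 254, 413]) cube([97, 1385, 17]);
translate([624, 254, 413]) cube([97, 1385, 17]);
translate([767, 254, 413]) cube([97, 1385, 17]);
translate([910, 254, 413]) cube([97, 1385, 17]);
translate([1053, 254, 413]) cube([97, 1385, 17]);
translate([1196, 254, 413]) cube([97, 1385, 17]);
translate([1339, 254, 413]) cube([97, 1385, 17]);
translate([1482, 254, 413]) cube([97, 1385, 17]);
translate([1625, 254, 413]) cube([97, 1385, 17]);
translate([1768, 254, 413]) cube([97, 1385, 17]);
translate([1911, 254, 413]) cube([97, 1385, 17]);
translate([2054, 254, 413]) cube([97, 1385, 17]);


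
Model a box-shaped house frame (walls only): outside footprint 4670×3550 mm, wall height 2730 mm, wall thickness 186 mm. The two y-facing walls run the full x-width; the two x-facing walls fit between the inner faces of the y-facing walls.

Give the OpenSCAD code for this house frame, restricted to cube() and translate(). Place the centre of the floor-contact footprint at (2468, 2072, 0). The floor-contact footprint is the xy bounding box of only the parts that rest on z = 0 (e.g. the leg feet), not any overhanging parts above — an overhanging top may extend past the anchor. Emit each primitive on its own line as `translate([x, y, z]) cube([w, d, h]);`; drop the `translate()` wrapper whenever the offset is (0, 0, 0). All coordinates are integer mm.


translate([133, 297, 0]) cube([4670, 186, 2730]);
translate([133, 3661, 0]) cube([4670, 186, 2730]);
translate([133, 483, 0]) cube([186, 3178, 2730]);
translate([4617, 483, 0]) cube([186, 3178, 2730]);


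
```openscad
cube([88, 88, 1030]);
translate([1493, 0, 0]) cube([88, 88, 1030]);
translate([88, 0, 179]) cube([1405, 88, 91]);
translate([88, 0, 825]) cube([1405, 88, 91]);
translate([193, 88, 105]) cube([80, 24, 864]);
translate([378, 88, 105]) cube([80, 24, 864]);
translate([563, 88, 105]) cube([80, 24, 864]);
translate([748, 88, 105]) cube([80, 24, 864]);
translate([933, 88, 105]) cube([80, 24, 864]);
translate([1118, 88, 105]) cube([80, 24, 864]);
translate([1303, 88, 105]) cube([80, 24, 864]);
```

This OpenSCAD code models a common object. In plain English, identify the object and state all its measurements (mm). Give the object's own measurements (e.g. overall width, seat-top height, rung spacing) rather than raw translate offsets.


A fence section. Two 88×88 mm posts, 1030 mm tall, stand on the floor with a clear span of 1405 mm between their inner faces. Two horizontal rails of 88×91 mm section span the gap between the posts with their undersides at z = 179 mm and z = 825 mm, flush with the posts' −y face. 7 pickets, each 80 mm wide, 24 mm thick and 864 mm tall, are fixed to the +y face of the rails with their bottoms at z = 105 mm, spaced across the span with a 105 mm gap after the −x post and between neighbouring pickets, with 110 mm left before the +x post.


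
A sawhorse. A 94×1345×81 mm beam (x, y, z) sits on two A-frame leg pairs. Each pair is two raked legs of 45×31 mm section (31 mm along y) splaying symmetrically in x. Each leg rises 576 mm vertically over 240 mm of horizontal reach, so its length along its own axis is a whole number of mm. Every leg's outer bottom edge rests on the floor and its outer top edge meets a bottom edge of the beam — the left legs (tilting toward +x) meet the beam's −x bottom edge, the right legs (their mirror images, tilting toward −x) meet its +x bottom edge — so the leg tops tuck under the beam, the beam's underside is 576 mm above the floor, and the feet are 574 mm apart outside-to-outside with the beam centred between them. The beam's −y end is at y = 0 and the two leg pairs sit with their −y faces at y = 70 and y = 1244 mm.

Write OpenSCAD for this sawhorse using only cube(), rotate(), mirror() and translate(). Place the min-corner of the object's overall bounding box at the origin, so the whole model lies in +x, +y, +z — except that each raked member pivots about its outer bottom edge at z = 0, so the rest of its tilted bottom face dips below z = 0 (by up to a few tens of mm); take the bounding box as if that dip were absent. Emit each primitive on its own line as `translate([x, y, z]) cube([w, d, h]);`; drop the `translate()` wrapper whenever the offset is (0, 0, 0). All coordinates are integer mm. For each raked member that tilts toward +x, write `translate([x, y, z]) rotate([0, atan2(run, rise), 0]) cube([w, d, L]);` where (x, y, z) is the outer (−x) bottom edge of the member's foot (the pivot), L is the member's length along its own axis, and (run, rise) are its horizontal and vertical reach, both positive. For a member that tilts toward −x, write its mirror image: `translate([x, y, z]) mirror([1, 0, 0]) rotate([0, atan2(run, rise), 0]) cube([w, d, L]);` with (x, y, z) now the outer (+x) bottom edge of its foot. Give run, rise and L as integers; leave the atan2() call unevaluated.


translate([240, 0, 576]) cube([94, 1345, 81]);
translate([0, 70, 0]) rotate([0, atan2(240, 576), 0]) cube([45, 31, 624]);
translate([574, 70, 0]) mirror([1, 0, 0]) rotate([0, atan2(240, 576), 0]) cube([45, 31, 624]);
translate([0, 1244, 0]) rotate([0, atan2(240, 576), 0]) cube([45, 31, 624]);
translate([574, 1244, 0]) mirror([1, 0, 0]) rotate([0, atan2(240, 576), 0]) cube([45, 31, 624]);


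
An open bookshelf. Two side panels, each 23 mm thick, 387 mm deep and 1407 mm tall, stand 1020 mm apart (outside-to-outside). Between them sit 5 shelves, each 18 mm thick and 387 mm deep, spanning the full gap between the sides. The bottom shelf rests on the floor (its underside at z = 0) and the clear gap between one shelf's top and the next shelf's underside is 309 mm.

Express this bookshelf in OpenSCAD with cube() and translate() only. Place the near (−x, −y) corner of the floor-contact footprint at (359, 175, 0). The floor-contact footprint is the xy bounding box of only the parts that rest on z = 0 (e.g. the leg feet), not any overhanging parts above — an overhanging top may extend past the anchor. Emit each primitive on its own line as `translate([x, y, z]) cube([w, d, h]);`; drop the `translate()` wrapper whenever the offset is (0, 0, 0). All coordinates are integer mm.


translate([359, 175, 0]) cube([23, 387, 1407]);
translate([1356, 175, 0]) cube([23, 387, 1407]);
translate([382, 175, 0]) cube([974, 387, 18]);
translate([382, 175, 327]) cube([974, 387, 18]);
translate([382, 175, 654]) cube([974, 387, 18]);
translate([382, 175, 981]) cube([974, 387, 18]);
translate([382, 175, 1308]) cube([974, 387, 18]);


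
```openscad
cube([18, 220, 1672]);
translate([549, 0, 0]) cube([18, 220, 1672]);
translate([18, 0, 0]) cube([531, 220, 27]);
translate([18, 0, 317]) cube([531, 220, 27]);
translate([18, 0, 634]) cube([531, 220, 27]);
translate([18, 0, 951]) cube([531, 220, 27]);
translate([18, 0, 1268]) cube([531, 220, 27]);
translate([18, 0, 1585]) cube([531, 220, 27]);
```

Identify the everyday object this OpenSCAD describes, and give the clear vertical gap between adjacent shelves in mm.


A bookshelf. The clear shelf gap is 290 mm.

Two tall side panels with 6 horizontal boards between them — a bookshelf. The first two shelf undersides are at z = 0 and z = 317; with shelf thickness 27, the clear gap is 317 − 0 − 27 = 290 mm.


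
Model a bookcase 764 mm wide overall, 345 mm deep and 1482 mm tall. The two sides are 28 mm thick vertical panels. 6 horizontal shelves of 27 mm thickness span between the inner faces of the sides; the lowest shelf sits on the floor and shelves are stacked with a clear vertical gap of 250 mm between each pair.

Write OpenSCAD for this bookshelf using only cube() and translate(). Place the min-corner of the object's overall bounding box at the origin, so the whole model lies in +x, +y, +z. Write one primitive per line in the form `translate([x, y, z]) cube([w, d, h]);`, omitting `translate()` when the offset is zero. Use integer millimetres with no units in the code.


cube([28, 345, 1482]);
translate([736, 0, 0]) cube([28, 345, 1482]);
translate([28, 0, 0]) cube([708, 345, 27]);
translate([28, 0, 277]) cube([708, 345, 27]);
translate([28, 0, 554]) cube([708, 345, 27]);
translate([28, 0, 831]) cube([708, 345, 27]);
translate([28, 0, 1108]) cube([708, 345, 27]);
translate([28, 0, 1385]) cube([708, 345, 27]);


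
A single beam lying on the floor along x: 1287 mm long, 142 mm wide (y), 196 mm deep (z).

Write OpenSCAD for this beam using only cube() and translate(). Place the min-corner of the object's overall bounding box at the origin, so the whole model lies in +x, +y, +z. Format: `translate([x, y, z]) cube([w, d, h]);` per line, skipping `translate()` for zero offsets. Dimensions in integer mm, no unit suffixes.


cube([1287, 142, 196]);


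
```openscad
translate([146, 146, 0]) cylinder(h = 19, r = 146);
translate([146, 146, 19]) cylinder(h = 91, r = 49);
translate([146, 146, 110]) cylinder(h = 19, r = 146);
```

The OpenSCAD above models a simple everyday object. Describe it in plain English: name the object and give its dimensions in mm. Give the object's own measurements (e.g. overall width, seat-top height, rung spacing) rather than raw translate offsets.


A spool: two coaxial disc flanges of radius 146 mm and thickness 19 mm, joined by a core cylinder of radius 49 mm and height 91 mm. The lower flange rests on z = 0 and the three cylinders share a vertical axis.


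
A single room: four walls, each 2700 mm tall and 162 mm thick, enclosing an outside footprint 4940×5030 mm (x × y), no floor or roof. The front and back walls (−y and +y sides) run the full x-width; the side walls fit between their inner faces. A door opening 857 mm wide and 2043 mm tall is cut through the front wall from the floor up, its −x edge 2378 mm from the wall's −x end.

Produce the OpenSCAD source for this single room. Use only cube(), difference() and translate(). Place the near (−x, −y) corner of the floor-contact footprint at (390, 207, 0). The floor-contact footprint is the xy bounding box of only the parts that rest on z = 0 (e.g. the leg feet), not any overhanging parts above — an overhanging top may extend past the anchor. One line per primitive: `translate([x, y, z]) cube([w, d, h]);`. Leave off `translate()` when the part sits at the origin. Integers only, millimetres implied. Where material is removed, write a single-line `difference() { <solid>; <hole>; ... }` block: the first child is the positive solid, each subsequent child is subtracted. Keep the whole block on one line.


difference() { translate([390, 207, 0]) cube([4940, 162, 2700]); translate([2768, 207, 0]) cube([857, 162, 2043]); }
translate([390, 5075, 0]) cube([4940, 162, 2700]);
translate([390, 369, 0]) cube([162, 4706, 2700]);
translate([5168, 369, 0]) cube([162, 4706, 2700]);


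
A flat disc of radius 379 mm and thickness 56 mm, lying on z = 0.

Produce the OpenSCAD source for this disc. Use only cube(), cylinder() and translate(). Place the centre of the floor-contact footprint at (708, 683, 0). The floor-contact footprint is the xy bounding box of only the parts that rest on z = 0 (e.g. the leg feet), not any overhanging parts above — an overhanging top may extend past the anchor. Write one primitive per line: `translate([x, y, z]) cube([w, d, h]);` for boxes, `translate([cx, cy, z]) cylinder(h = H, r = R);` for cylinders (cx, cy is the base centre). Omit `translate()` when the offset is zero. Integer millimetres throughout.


translate([708, 683, 0]) cylinder(h = 56, r = 379);


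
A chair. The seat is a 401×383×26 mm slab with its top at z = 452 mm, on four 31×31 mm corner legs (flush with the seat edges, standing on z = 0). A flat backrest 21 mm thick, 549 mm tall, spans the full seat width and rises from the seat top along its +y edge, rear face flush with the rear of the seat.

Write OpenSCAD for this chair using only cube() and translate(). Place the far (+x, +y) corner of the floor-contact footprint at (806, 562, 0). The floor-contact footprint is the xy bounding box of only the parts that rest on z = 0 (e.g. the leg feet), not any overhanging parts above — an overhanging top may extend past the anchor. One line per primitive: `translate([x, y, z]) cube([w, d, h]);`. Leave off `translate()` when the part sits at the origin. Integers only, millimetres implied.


// leg_h = 452 - 26 = 426
translate([405, 179, 426]) cube([401, 383, 26]);
translate([405, 179, 0]) cube([31, 31, 426]);
translate([775, 179, 0]) cube([31, 31, 426]);
translate([405, 531, 0]) cube([31, 31, 426]);
translate([775, 531, 0]) cube([31, 31, 426]);
translate([405, 541, 452]) cube([401, 21, 549]);


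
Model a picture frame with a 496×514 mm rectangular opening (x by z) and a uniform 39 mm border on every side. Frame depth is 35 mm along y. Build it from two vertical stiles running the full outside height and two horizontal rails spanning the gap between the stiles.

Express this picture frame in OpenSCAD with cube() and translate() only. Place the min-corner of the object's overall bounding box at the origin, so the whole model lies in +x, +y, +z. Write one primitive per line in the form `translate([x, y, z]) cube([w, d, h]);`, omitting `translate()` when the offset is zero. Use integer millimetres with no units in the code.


cube([39, 35, 592]);
translate([535, 0, 0]) cube([39, 35, 592]);
translate([39, 0, 0]) cube([496, 35, 39]);
translate([39, 0, 553]) cube([496, 35, 39]);


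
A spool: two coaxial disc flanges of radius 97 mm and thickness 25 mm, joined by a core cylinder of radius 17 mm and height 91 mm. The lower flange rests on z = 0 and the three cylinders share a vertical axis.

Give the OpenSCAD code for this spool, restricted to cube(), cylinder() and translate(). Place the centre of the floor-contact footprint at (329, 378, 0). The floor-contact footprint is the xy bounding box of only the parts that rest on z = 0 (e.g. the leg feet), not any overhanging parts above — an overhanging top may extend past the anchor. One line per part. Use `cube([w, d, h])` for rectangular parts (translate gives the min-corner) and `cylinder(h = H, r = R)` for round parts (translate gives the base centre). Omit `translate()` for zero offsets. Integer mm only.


translate([329, 378, 0]) cylinder(h = 25, r = 97);
translate([329, 378, 25]) cylinder(h = 91, r = 17);
translate([329, 378, 116]) cylinder(h = 25, r = 97);


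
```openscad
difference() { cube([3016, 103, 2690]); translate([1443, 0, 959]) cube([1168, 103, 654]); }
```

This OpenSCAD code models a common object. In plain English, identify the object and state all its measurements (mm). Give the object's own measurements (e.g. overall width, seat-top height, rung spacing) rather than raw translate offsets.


A wall 3016 mm long (x), 103 mm thick (y), 2690 mm tall, with a rectangular window opening cut through it. The opening is 1168 mm wide and 654 mm tall; its sill is at z = 959 mm and its near (−x) edge is 1443 mm from the wall's −x end. The opening passes through the full wall thickness.


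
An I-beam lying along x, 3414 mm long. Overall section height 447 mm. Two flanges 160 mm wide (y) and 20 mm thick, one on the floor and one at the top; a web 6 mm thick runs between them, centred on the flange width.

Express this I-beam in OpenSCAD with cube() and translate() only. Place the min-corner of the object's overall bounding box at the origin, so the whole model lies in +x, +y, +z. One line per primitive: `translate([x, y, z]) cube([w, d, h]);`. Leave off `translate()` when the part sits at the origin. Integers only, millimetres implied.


cube([3414, 160, 20]);
translate([0, 77, 20]) cube([3414, 6, 407]);
translate([0, 0, 427]) cube([3414, 160, 20]);


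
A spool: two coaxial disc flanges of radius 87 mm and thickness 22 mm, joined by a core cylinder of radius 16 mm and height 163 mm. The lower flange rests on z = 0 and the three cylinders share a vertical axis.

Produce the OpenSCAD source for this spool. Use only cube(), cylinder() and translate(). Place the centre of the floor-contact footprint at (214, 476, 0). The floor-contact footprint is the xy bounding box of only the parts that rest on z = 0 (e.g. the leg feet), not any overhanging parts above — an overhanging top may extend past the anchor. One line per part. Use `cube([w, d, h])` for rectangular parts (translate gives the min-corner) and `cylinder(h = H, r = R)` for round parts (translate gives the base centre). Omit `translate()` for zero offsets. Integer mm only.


translate([214, 476, 0]) cylinder(h = 22, r = 87);
translate([214, 476, 22]) cylinder(h = 163, r = 16);
translate([214, 476, 185]) cylinder(h = 22, r = 87);


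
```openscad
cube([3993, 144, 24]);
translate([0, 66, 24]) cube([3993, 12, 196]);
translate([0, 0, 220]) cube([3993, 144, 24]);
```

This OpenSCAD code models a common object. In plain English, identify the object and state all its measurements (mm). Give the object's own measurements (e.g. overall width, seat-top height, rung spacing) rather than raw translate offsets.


An I-beam lying along x, 3993 mm long. Overall section height 244 mm. Two flanges 144 mm wide (y) and 24 mm thick, one on the floor and one at the top; a web 12 mm thick runs between them, centred on the flange width.


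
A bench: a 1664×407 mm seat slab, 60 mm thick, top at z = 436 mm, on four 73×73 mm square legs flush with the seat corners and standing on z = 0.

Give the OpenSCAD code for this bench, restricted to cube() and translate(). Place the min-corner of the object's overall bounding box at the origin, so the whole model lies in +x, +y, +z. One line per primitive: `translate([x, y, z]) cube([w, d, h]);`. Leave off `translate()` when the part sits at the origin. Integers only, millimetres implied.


translate([0, 0, 376]) cube([1664, 407, 60]);
cube([73, 73, 376]);
translate([0, 334, 0]) cube([73, 73, 376]);
translate([1591, 0, 0]) cube([73, 73, 376]);
translate([1591, 334, 0]) cube([73, 73, 376]);


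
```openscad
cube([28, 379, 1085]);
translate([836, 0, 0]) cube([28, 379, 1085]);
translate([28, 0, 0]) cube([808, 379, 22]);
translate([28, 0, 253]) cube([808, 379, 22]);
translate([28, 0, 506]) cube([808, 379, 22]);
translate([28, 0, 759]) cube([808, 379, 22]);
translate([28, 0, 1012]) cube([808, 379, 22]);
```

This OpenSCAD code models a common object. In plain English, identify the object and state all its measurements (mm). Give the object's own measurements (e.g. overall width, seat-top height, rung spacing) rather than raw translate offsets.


An open bookshelf. Two side panels, each 28 mm thick, 379 mm deep and 1085 mm tall, stand 864 mm apart (outside-to-outside). Between them sit 5 shelves, each 22 mm thick and 379 mm deep, spanning the full gap between the sides. The bottom shelf rests on the floor (its underside at z = 0) and the clear gap between one shelf's top and the next shelf's underside is 231 mm.


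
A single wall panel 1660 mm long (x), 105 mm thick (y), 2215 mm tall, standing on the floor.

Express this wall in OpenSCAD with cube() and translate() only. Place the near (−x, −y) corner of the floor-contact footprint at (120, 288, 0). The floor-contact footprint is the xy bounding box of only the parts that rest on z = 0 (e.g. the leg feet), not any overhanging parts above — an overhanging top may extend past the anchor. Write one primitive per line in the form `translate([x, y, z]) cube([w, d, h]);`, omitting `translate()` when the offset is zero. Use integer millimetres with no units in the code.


translate([120, 288, 0]) cube([1660, 105, 2215]);
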